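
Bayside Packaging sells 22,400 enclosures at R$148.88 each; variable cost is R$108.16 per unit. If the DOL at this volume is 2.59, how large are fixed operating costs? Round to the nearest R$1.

R$559,955

At 22,400 units, contribution = 22,400 × R$40.72 = R$912,128.00.
Since DOL = CM ÷ EBIT, EBIT = R$912,128.00 ÷ 2.59 = R$352,172.97.
And FC = contribution − EBIT = R$912,128.00 − R$352,172.97 = R$559,955.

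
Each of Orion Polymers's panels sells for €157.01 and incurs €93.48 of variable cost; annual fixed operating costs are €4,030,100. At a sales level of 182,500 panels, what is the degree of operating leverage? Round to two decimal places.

Total contribution margin = 182,500 × €63.53 = €11,594,225.00.
Subtracting fixed costs: EBIT = €11,594,225.00 − €4,030,100 = €7,564,125.00.
Degree of operating leverage = €11,594,225.00 / €7,564,125.00 = 1.5328.

1.53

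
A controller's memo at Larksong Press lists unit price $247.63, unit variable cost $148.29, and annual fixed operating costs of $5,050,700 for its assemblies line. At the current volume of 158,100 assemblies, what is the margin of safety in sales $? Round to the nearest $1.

$26,560,160

Each unit contributes $247.63 − $148.29 = $99.34. Break-even units = $5,050,700 ÷ $99.34 = 50,842.56; break-even revenue = 50,842.56 × $247.63 = $12,590,143.36.
Current sales = 158,100 × $247.63 = $39,150,303.00.
Margin of safety = $39,150,303.00 − $12,590,143.36 = $26,560,160.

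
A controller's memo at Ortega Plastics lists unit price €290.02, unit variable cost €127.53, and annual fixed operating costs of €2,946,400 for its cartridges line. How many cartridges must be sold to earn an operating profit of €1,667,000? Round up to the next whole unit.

28,392 cartridges

Contribution margin per unit = €290.02 − €127.53 = €162.49.
Required volume = (fixed costs + target profit) ÷ CM = (€2,946,400 + €1,667,000) ÷ €162.49 = 28,391.90, so 28,392 cartridges.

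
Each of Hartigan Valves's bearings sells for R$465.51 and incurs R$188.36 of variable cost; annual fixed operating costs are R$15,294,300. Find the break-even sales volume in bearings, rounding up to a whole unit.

55,185 bearings

Each unit contributes R$465.51 − R$188.36 = R$277.15.
Break-even volume = fixed costs ÷ CM per unit = R$15,294,300 ÷ R$277.15 = 55,184.20, so 55,185 bearings.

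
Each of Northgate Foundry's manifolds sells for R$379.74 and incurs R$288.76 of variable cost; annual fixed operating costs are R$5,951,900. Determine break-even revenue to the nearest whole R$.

Contribution margin per unit = R$379.74 − R$288.76 = R$90.98, a CM ratio of R$90.98 ÷ R$379.74 = 0.2396.
Break-even revenue = fixed costs × price ÷ CM = R$5,951,900 × R$379.74 ÷ R$90.98 = R$24,842,542.

R$24,842,542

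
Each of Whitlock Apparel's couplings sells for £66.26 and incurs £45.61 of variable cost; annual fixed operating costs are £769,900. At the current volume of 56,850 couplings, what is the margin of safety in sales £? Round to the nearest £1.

Unit CM = price − variable cost = £66.26 − £45.61 = £20.65. Break-even units = £769,900 ÷ £20.65 = 37,283.29; break-even revenue = 37,283.29 × £66.26 = £2,470,390.99.
Current sales = 56,850 × £66.26 = £3,766,881.00.
Margin of safety = £3,766,881.00 − £2,470,390.99 = £1,296,490.

£1,296,490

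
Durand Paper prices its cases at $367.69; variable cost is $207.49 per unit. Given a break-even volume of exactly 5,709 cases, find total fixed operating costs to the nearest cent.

Unit CM = price − variable cost = $367.69 − $207.49 = $160.20.
Since BE = FC / CM, FC = 5,709 × $160.20 = $914,581.80.

$914,581.80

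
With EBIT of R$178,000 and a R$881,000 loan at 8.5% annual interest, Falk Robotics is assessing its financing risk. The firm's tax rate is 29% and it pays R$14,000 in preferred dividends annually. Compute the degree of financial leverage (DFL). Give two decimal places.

2.13

Interest = R$74,885.00.
Pre-tax preferred-dividend burden = R$14,000 ÷ (1 − 0.29) = R$19,718.31.
DFL = EBIT ÷ [EBIT − I − D_p/(1−t)] = R$178,000 ÷ [R$178,000 − R$74,885.00 − R$19,718.31] = R$178,000 ÷ R$83,396.69 = 2.1344.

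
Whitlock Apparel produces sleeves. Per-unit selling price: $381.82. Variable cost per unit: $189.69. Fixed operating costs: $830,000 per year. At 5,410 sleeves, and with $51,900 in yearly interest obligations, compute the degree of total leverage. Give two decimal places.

Total contribution margin = 5,410 × $192.13 = $1,039,423.30.
Operating income = contribution − fixed costs = $1,039,423.30 − $830,000 = $209,423.30. Interest = $51,900.00.
DOL = $1,039,423.30 ÷ $209,423.30 = 4.9633; DFL = $209,423.30 ÷ $157,523.30 = 1.3295.
Combined leverage = 4.9633 × 1.3295 = 6.5987.

6.60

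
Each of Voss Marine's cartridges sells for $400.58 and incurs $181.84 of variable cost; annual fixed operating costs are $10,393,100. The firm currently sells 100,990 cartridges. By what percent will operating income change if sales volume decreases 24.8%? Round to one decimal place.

-46.8%

Total contribution margin = 100,990 × $218.74 = $22,090,552.60.
Operating income = contribution − fixed costs = $22,090,552.60 − $10,393,100 = $11,697,452.60.
So DOL = total CM / EBIT = $22,090,552.60 / $11,697,452.60 = 1.8885.
So EBIT moves 1.8885 × (-24.8%) = -46.8%.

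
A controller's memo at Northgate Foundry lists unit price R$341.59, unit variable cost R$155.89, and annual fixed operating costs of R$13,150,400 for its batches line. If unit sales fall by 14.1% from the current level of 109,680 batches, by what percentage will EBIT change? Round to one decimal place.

At 109,680 units, contribution = 109,680 × R$185.70 = R$20,367,576.00.
Subtracting fixed costs: EBIT = R$20,367,576.00 − R$13,150,400 = R$7,217,176.00.
Degree of operating leverage = R$20,367,576.00 / R$7,217,176.00 = 2.8221.
So EBIT moves 2.8221 × (-14.1%) = -39.8%.

-39.8%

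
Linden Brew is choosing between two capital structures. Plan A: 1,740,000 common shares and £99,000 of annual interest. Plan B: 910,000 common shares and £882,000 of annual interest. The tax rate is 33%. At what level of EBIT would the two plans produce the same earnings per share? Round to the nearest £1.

£1,740,470

At indifference, (EBIT − 99,000)(1 − t)/1,740,000 = (EBIT − 882,000)(1 − t)/910,000.
Cancelling (1 − t) and cross-multiplying: 910,000·(EBIT − 99,000) = 1,740,000·(EBIT − 882,000).
EBIT × (1,740,000 − 910,000) = 882,000 × 1,740,000 − 99,000 × 910,000 = 1,444,590,000,000, so EBIT = 1,444,590,000,000 ÷ 830,000 = 1,740,469.88.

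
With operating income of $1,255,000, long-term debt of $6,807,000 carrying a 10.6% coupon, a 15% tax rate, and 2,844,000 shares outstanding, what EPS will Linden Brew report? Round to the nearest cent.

$0.16

Pre-tax income = $1,255,000 − $721,542.00 = $533,458.00.
Net income = $533,458.00 × (1 − 0.15) = $453,439.30.
Per share: $453,439.30 / 2,844,000 shares = $0.16.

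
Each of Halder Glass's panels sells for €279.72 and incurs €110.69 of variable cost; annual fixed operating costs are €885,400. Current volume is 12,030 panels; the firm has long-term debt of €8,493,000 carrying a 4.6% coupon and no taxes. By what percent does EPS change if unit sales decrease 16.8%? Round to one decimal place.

-45.1%

At 12,030 units, contribution = 12,030 × €169.03 = €2,033,430.90.
Subtracting fixed costs: EBIT = €2,033,430.90 − €885,400 = €1,148,030.90.
Interest = €390,678.00, so EBIT − I = €757,352.90.
Degree of combined leverage = contribution ÷ (EBIT − I) = €2,033,430.90 ÷ €757,352.90 = 2.6849.
EPS therefore changes by 2.6849 × (-16.8%) = -45.1%.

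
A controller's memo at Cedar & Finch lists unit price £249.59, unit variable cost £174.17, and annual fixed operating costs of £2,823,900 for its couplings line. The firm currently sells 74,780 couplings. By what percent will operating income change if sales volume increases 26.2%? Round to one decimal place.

+52.5%

Total contribution margin = 74,780 × £75.42 = £5,639,907.60.
Operating income = contribution − fixed costs = £5,639,907.60 − £2,823,900 = £2,816,007.60.
So DOL = total CM / EBIT = £5,639,907.60 / £2,816,007.60 = 2.0028.
So EBIT moves 2.0028 × (+26.2%) = +52.5%.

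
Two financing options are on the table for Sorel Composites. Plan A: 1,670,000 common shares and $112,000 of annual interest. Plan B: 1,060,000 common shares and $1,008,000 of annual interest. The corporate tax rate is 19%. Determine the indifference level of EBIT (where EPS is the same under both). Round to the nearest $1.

$2,564,984

At indifference, (EBIT − 112,000)(1 − t)/1,670,000 = (EBIT − 1,008,000)(1 − t)/1,060,000.
Cancelling (1 − t) and cross-multiplying: 1,060,000·(EBIT − 112,000) = 1,670,000·(EBIT − 1,008,000).
EBIT × (1,670,000 − 1,060,000) = 1,008,000 × 1,670,000 − 112,000 × 1,060,000 = 1,564,640,000,000, so EBIT = 1,564,640,000,000 ÷ 610,000 = 2,564,983.61.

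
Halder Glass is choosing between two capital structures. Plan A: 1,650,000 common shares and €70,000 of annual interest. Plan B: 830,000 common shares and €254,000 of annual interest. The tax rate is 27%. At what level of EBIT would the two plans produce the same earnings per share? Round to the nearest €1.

Set EPS_A = EPS_B: (EBIT − €70,000)(1 − 0.27) ÷ 1,650,000 = (EBIT − €254,000)(1 − 0.27) ÷ 830,000.
The (1 − t) factor cancels: (EBIT − 70,000) × 830,000 = (EBIT − 254,000) × 1,650,000.
Solving, EBIT = (254,000·1,650,000 − 70,000·830,000) / (1,650,000 − 830,000) = 361,000,000,000 / 820,000 = 440,243.90.

€440,244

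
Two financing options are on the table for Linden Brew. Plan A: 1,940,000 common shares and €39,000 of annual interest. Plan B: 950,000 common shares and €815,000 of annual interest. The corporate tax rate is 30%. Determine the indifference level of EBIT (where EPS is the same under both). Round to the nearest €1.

€1,559,646

Set EPS_A = EPS_B: (EBIT − €39,000)(1 − 0.30) ÷ 1,940,000 = (EBIT − €815,000)(1 − 0.30) ÷ 950,000.
Cancelling (1 − t) and cross-multiplying: 950,000·(EBIT − 39,000) = 1,940,000·(EBIT − 815,000).
Solving, EBIT = (815,000·1,940,000 − 39,000·950,000) / (1,940,000 − 950,000) = 1,544,050,000,000 / 990,000 = 1,559,646.46.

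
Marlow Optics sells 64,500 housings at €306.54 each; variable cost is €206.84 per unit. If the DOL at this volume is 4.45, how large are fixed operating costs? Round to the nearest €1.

€4,985,560

Contribution at this volume is 64,500 × €99.70 = €6,430,650.00.
Since DOL = CM ÷ EBIT, EBIT = €6,430,650.00 ÷ 4.45 = €1,445,089.89.
And FC = contribution − EBIT = €6,430,650.00 − €1,445,089.89 = €4,985,560.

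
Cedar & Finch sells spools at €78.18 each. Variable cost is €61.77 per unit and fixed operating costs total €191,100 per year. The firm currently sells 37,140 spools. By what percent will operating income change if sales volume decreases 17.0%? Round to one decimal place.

-24.8%

At 37,140 units, contribution = 37,140 × €16.41 = €609,467.40.
Subtracting fixed costs: EBIT = €609,467.40 − €191,100 = €418,367.40.
DOL = contribution ÷ EBIT = €609,467.40 ÷ €418,367.40 = 1.4568.
Operating income changes by 1.4568 × -17.0% = -24.8%.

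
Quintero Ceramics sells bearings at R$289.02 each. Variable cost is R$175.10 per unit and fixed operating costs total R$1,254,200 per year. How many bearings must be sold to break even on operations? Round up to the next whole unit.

Unit CM = price − variable cost = R$289.02 − R$175.10 = R$113.92.
Break-even volume = fixed costs ÷ CM per unit = R$1,254,200 ÷ R$113.92 = 11,009.48, so 11,010 bearings.

11,010 bearings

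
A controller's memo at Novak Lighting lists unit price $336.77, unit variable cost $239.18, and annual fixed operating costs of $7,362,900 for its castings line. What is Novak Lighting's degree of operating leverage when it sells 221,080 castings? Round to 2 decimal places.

Contribution at this volume is 221,080 × $97.59 = $21,575,197.20.
EBIT = $21,575,197.20 − $7,362,900 = $14,212,297.20.
Degree of operating leverage = $21,575,197.20 / $14,212,297.20 = 1.5181.

1.52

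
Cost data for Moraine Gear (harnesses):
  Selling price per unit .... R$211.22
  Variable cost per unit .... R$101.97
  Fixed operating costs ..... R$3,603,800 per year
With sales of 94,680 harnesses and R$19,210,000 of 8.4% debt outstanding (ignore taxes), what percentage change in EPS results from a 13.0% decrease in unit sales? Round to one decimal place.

Contribution at this volume is 94,680 × R$109.25 = R$10,343,790.00.
EBIT = R$10,343,790.00 − R$3,603,800 = R$6,739,990.00.
Interest = R$1,613,640.00, so EBIT − I = R$5,126,350.00.
DCL = total CM / (EBIT − I) = R$10,343,790.00 / R$5,126,350.00 = 2.0178.
EPS therefore changes by 2.0178 × (-13.0%) = -26.2%.

-26.2%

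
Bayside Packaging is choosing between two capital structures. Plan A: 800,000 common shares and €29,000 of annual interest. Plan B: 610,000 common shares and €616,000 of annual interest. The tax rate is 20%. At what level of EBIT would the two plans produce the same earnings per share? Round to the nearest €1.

At indifference, (EBIT − 29,000)(1 − t)/800,000 = (EBIT − 616,000)(1 − t)/610,000.
The (1 − t) factor cancels: (EBIT − 29,000) × 610,000 = (EBIT − 616,000) × 800,000.
Solving, EBIT = (616,000·800,000 − 29,000·610,000) / (800,000 − 610,000) = 475,110,000,000 / 190,000 = 2,500,578.95.

€2,500,579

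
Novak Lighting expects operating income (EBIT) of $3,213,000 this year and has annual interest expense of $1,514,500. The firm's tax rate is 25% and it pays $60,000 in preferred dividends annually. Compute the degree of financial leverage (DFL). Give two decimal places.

1.99

Interest = $1,514,500.00.
Pre-tax preferred-dividend burden = $60,000 ÷ (1 − 0.25) = $80,000.00.
DFL = EBIT ÷ [EBIT − I − D_p/(1−t)] = $3,213,000 ÷ [$3,213,000 − $1,514,500.00 − $80,000.00] = $3,213,000 ÷ $1,618,500.00 = 1.9852.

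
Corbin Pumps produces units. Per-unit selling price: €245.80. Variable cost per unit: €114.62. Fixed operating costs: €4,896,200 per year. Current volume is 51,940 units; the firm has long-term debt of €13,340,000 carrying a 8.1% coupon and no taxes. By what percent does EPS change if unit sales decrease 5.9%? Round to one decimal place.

Contribution at this volume is 51,940 × €131.18 = €6,813,489.20.
Subtracting fixed costs: EBIT = €6,813,489.20 − €4,896,200 = €1,917,289.20.
After interest of €1,080,540.00, pre-tax earnings = €836,749.20.
Degree of combined leverage = contribution ÷ (EBIT − I) = €6,813,489.20 ÷ €836,749.20 = 8.1428.
EPS therefore changes by 8.1428 × (-5.9%) = -48.0%.

-48.0%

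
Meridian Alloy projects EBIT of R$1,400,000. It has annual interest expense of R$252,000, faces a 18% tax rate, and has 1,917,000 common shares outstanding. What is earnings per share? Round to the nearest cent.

R$0.49

Pre-tax income = R$1,400,000 − R$252,000.00 = R$1,148,000.00.
Net income = R$1,148,000.00 × (1 − 0.18) = R$941,360.00.
EPS = R$941,360.00 ÷ 1,917,000 = R$0.49.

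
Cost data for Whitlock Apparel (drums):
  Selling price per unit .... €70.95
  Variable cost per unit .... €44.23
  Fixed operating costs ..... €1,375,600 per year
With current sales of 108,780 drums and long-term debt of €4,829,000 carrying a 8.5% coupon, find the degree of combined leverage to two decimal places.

Total contribution margin = 108,780 × €26.72 = €2,906,601.60.
Operating income = contribution − fixed costs = €2,906,601.60 − €1,375,600 = €1,531,001.60. Interest = €410,465.00.
DOL = €2,906,601.60 ÷ €1,531,001.60 = 1.8985; DFL = €1,531,001.60 ÷ €1,120,536.60 = 1.3663.
Combined leverage = 1.8985 × 1.3663 = 2.5939.

2.59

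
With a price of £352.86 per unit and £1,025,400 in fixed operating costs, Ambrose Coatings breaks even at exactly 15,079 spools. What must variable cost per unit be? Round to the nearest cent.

£284.86

Contribution per unit must be FC / Q = £1,025,400 / 15,079 = £68.0019.
Hence VC = price − CM = £352.86 − £68.0019 = £284.86.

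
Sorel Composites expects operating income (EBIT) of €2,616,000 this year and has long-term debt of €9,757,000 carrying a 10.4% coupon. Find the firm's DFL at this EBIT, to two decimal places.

Annual interest charges come to €1,014,728.00.
DFL = EBIT ÷ (EBIT − I) = €2,616,000 ÷ (€2,616,000 − €1,014,728.00) = €2,616,000 ÷ €1,601,272.00 = 1.6337.

1.63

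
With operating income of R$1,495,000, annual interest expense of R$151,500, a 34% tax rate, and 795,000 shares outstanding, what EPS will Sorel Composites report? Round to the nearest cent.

R$1.12

Pre-tax income = R$1,495,000 − R$151,500.00 = R$1,343,500.00.
After tax at 34%: net income = R$1,343,500.00 × 0.66 = R$886,710.00.
EPS = R$886,710.00 ÷ 795,000 = R$1.12.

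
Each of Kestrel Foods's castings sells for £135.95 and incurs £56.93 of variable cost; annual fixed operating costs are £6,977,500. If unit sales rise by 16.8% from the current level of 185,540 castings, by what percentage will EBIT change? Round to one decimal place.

Total contribution margin = 185,540 × £79.02 = £14,661,370.80.
Operating income = contribution − fixed costs = £14,661,370.80 − £6,977,500 = £7,683,870.80.
DOL = contribution ÷ EBIT = £14,661,370.80 ÷ £7,683,870.80 = 1.9081.
%ΔEBIT = DOL × %ΔSales = 1.9081 × +16.8% = +32.1%.

+32.1%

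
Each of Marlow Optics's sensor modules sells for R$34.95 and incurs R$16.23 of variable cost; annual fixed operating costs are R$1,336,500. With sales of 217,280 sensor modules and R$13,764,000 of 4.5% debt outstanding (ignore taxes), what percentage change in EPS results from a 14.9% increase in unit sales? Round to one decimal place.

+28.7%

Contribution at this volume is 217,280 × R$18.72 = R$4,067,481.60.
Operating income = contribution − fixed costs = R$4,067,481.60 − R$1,336,500 = R$2,730,981.60.
After interest of R$619,380.00, pre-tax earnings = R$2,111,601.60.
Degree of combined leverage = contribution ÷ (EBIT − I) = R$4,067,481.60 ÷ R$2,111,601.60 = 1.9263.
EPS therefore changes by 1.9263 × (+14.9%) = +28.7%.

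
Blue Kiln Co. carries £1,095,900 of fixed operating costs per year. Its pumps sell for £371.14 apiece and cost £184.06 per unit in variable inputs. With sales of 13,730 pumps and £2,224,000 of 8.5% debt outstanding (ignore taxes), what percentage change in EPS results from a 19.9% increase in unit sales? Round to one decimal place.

Total contribution margin = 13,730 × £187.08 = £2,568,608.40.
Subtracting fixed costs: EBIT = £2,568,608.40 − £1,095,900 = £1,472,708.40.
After interest of £189,040.00, pre-tax earnings = £1,283,668.40.
DCL = total CM / (EBIT − I) = £2,568,608.40 / £1,283,668.40 = 2.0010.
EPS therefore changes by 2.0010 × (+19.9%) = +39.8%.

+39.8%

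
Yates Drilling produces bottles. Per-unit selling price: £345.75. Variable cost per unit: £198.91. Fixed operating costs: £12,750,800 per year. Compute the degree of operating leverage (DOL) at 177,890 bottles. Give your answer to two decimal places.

Total contribution margin = 177,890 × £146.84 = £26,121,367.60.
Subtracting fixed costs: EBIT = £26,121,367.60 − £12,750,800 = £13,370,567.60.
Degree of operating leverage = £26,121,367.60 / £13,370,567.60 = 1.9536.

1.95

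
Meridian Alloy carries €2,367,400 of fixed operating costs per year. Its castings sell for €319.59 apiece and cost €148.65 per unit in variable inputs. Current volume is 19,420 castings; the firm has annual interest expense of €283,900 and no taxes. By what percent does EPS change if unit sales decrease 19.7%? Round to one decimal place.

Total contribution margin = 19,420 × €170.94 = €3,319,654.80.
EBIT = €3,319,654.80 − €2,367,400 = €952,254.80.
After interest of €283,900.00, pre-tax earnings = €668,354.80.
DCL = total CM / (EBIT − I) = €3,319,654.80 / €668,354.80 = 4.9669.
%ΔEPS = DCL × %ΔSales = 4.9669 × -19.7% = -97.8%.

-97.8%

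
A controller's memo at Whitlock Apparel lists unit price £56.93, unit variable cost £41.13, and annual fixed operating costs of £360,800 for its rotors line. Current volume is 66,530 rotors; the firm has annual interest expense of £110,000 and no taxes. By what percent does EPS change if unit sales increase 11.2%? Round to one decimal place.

+20.3%

Contribution at this volume is 66,530 × £15.80 = £1,051,174.00.
EBIT = £1,051,174.00 − £360,800 = £690,374.00.
Interest = £110,000.00, so EBIT − I = £580,374.00.
DCL = total CM / (EBIT − I) = £1,051,174.00 / £580,374.00 = 1.8112.
EPS therefore changes by 1.8112 × (+11.2%) = +20.3%.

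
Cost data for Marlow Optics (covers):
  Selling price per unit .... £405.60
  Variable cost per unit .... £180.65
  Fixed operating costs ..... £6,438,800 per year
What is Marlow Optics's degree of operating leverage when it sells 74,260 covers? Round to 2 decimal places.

1.63

At 74,260 units, contribution = 74,260 × £224.95 = £16,704,787.00.
Operating income = contribution − fixed costs = £16,704,787.00 − £6,438,800 = £10,265,987.00.
So DOL = total CM / EBIT = £16,704,787.00 / £10,265,987.00 = 1.6272.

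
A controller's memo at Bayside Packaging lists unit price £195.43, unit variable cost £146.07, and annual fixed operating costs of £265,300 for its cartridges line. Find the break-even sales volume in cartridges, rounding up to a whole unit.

5,375 cartridges

Contribution margin per unit = £195.43 − £146.07 = £49.36.
Units to break even: £265,300 ÷ £49.36 = 5,374.80, rounded up to 5,375.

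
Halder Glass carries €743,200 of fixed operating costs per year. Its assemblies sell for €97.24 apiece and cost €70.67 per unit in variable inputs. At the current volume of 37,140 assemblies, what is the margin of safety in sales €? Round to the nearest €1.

€891,555

Contribution margin per unit = €97.24 − €70.67 = €26.57. Break-even units = €743,200 ÷ €26.57 = 27,971.40; break-even revenue = 27,971.40 × €97.24 = €2,719,938.58.
Actual sales revenue = 37,140 × €97.24 = €3,611,493.60.
Margin of safety = €3,611,493.60 − €2,719,938.58 = €891,555.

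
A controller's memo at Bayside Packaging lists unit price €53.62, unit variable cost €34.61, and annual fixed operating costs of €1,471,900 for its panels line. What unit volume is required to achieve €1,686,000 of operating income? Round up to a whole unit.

Each unit contributes €53.62 − €34.61 = €19.01.
Units = (FC + target) / CM = (€1,471,900 + €1,686,000) / €19.01 = 166,117.83, so 166,118 panels.

166,118 panels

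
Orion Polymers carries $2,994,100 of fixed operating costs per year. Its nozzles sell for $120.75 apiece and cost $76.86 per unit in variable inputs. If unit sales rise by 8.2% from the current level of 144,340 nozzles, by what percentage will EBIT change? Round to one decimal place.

+15.5%

Contribution at this volume is 144,340 × $43.89 = $6,335,082.60.
Subtracting fixed costs: EBIT = $6,335,082.60 − $2,994,100 = $3,340,982.60.
So DOL = total CM / EBIT = $6,335,082.60 / $3,340,982.60 = 1.8962.
%ΔEBIT = DOL × %ΔSales = 1.8962 × +8.2% = +15.5%.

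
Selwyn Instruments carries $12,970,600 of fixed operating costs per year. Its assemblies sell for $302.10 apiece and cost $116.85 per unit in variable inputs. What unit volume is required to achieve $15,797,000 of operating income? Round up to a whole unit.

Contribution margin per unit = $302.10 − $116.85 = $185.25.
Units = (FC + target) / CM = ($12,970,600 + $15,797,000) / $185.25 = 155,290.69, so 155,291 assemblies.

155,291 assemblies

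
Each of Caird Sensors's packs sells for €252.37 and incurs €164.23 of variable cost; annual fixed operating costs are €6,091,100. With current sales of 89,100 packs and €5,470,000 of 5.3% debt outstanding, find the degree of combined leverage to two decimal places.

Total contribution margin = 89,100 × €88.14 = €7,853,274.00.
Subtracting fixed costs: EBIT = €7,853,274.00 − €6,091,100 = €1,762,174.00. Interest = €289,910.00.
DOL = €7,853,274.00 ÷ €1,762,174.00 = 4.4566; DFL = €1,762,174.00 ÷ €1,472,264.00 = 1.1969.
DCL = DOL × DFL = 4.4566 × 1.1969 = 5.3341.

5.33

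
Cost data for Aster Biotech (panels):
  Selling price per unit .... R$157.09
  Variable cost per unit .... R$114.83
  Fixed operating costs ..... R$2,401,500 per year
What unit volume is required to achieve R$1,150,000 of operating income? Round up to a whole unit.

84,040 panels

Unit CM = price − variable cost = R$157.09 − R$114.83 = R$42.26.
Need Q such that Q × R$42.26 − R$2,401,500 = R$1,150,000, i.e. Q = R$3,551,500 / R$42.26 = 84,039.28 → 84,040.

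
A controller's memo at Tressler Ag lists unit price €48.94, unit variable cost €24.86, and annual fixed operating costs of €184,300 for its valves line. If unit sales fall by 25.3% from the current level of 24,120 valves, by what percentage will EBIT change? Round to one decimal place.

Contribution at this volume is 24,120 × €24.08 = €580,809.60.
Subtracting fixed costs: EBIT = €580,809.60 − €184,300 = €396,509.60.
Degree of operating leverage = €580,809.60 / €396,509.60 = 1.4648.
Operating income changes by 1.4648 × -25.3% = -37.1%.

-37.1%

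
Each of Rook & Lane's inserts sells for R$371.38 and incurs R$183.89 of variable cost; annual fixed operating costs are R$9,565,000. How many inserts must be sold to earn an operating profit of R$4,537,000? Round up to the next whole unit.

Each unit contributes R$371.38 − R$183.89 = R$187.49.
Units = (FC + target) / CM = (R$9,565,000 + R$4,537,000) / R$187.49 = 75,214.68, so 75,215 inserts.

75,215 inserts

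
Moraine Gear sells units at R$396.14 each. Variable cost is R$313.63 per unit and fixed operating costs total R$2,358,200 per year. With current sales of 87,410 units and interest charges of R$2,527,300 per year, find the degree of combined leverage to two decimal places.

Contribution at this volume is 87,410 × R$82.51 = R$7,212,199.10.
Operating income = contribution − fixed costs = R$7,212,199.10 − R$2,358,200 = R$4,853,999.10. Interest = R$2,527,300.00, so EBIT − I = R$2,326,699.10.
Degree of total leverage = total CM / (EBIT − interest) = R$7,212,199.10 / R$2,326,699.10 = 3.0998.

3.10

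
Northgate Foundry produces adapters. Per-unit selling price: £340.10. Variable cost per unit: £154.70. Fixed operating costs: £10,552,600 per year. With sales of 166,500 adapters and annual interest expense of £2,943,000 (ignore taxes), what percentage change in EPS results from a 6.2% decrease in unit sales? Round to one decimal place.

At 166,500 units, contribution = 166,500 × £185.40 = £30,869,100.00.
EBIT = £30,869,100.00 − £10,552,600 = £20,316,500.00.
Interest = £2,943,000.00, so EBIT − I = £17,373,500.00.
Degree of combined leverage = contribution ÷ (EBIT − I) = £30,869,100.00 ÷ £17,373,500.00 = 1.7768.
EPS therefore changes by 1.7768 × (-6.2%) = -11.0%.

-11.0%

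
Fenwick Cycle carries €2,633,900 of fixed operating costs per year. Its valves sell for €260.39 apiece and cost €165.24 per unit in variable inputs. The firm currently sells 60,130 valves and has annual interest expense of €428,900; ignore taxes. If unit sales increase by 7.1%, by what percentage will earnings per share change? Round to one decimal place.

Total contribution margin = 60,130 × €95.15 = €5,721,369.50.
Subtracting fixed costs: EBIT = €5,721,369.50 − €2,633,900 = €3,087,469.50.
Interest = €428,900.00, so EBIT − I = €2,658,569.50.
Degree of combined leverage = contribution ÷ (EBIT − I) = €5,721,369.50 ÷ €2,658,569.50 = 2.1520.
%ΔEPS = DCL × %ΔSales = 2.1520 × +7.1% = +15.3%.

+15.3%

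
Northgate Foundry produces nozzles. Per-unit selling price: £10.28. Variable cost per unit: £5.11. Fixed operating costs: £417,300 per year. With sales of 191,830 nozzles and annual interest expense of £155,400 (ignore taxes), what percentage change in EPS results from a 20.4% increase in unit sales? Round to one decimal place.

Contribution at this volume is 191,830 × £5.17 = £991,761.10.
Operating income = contribution − fixed costs = £991,761.10 − £417,300 = £574,461.10.
After interest of £155,400.00, pre-tax earnings = £419,061.10.
Degree of combined leverage = contribution ÷ (EBIT − I) = £991,761.10 ÷ £419,061.10 = 2.3666.
%ΔEPS = DCL × %ΔSales = 2.3666 × +20.4% = +48.3%.

+48.3%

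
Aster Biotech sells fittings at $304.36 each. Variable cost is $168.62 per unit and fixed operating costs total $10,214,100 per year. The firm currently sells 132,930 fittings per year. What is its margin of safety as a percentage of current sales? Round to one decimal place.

43.4%

Unit CM = price − variable cost = $304.36 − $168.62 = $135.74. Break-even units = $10,214,100 ÷ $135.74 = 75,247.53; break-even revenue = 75,247.53 × $304.36 = $22,902,338.85.
Current sales = 132,930 × $304.36 = $40,458,574.80.
Margin of safety = ($40,458,574.80 − $22,902,338.85) ÷ $40,458,574.80 = 43.4%.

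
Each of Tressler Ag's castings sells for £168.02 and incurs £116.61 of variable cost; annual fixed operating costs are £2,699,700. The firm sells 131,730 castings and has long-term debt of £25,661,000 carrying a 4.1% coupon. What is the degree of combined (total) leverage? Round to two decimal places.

Contribution at this volume is 131,730 × £51.41 = £6,772,239.30.
EBIT = £6,772,239.30 − £2,699,700 = £4,072,539.30. Interest = £1,052,101.00.
DOL = £6,772,239.30 ÷ £4,072,539.30 = 1.6629; DFL = £4,072,539.30 ÷ £3,020,438.30 = 1.3483.
Combined leverage = 1.6629 × 1.3483 = 2.2421.

2.24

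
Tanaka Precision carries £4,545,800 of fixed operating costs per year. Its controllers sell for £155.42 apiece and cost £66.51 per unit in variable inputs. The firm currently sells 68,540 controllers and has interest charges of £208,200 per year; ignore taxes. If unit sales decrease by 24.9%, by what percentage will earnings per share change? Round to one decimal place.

-113.2%

Total contribution margin = 68,540 × £88.91 = £6,093,891.40.
Operating income = contribution − fixed costs = £6,093,891.40 − £4,545,800 = £1,548,091.40.
Interest = £208,200.00, so EBIT − I = £1,339,891.40.
Degree of combined leverage = contribution ÷ (EBIT − I) = £6,093,891.40 ÷ £1,339,891.40 = 4.5480.
EPS therefore changes by 4.5480 × (-24.9%) = -113.2%.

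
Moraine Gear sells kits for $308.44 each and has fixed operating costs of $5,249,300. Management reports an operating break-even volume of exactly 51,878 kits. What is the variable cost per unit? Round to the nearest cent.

$207.25

At break-even, FC = Q × (P − VC), so P − VC = $5,249,300 ÷ 51,878 = $101.1855.
Variable cost per unit = $308.44 − $101.1855 = $207.25.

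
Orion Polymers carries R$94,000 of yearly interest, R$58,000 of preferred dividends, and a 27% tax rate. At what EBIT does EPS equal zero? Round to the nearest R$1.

Grossing the preferred dividend up to pre-tax terms: R$58,000 / (1 − 0.27) = R$79,452.05.
Financial break-even EBIT = interest + D_p ÷ (1 − t) = R$94,000 + R$79,452.05 = R$173,452.05.

R$173,452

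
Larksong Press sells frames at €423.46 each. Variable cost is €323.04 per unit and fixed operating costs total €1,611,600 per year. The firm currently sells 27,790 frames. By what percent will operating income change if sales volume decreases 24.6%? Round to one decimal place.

-58.2%

Total contribution margin = 27,790 × €100.42 = €2,790,671.80.
Subtracting fixed costs: EBIT = €2,790,671.80 − €1,611,600 = €1,179,071.80.
Degree of operating leverage = €2,790,671.80 / €1,179,071.80 = 2.3668.
%ΔEBIT = DOL × %ΔSales = 2.3668 × -24.6% = -58.2%.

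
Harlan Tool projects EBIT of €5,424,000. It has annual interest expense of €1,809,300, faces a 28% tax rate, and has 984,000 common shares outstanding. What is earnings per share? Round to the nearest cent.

Interest = €1,809,300.00, so EBT = €5,424,000 − €1,809,300.00 = €3,614,700.00.
After tax at 28%: net income = €3,614,700.00 × 0.72 = €2,602,584.00.
EPS = €2,602,584.00 ÷ 984,000 = €2.64.

€2.64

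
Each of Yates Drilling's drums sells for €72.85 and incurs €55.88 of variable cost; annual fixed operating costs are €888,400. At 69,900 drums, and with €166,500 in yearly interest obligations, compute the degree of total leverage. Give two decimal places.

At 69,900 units, contribution = 69,900 × €16.97 = €1,186,203.00.
Operating income = contribution − fixed costs = €1,186,203.00 − €888,400 = €297,803.00. Interest = €166,500.00, so EBIT − I = €131,303.00.
DCL = contribution ÷ (EBIT − I) = €1,186,203.00 ÷ €131,303.00 = 9.0341.

9.03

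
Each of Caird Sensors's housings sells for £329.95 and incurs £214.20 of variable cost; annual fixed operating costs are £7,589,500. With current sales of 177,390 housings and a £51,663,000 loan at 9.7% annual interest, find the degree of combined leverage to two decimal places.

Contribution at this volume is 177,390 × £115.75 = £20,532,892.50.
Subtracting fixed costs: EBIT = £20,532,892.50 − £7,589,500 = £12,943,392.50. Interest = £5,011,311.00, so EBIT − I = £7,932,081.50.
DCL = contribution ÷ (EBIT − I) = £20,532,892.50 ÷ £7,932,081.50 = 2.5886.

2.59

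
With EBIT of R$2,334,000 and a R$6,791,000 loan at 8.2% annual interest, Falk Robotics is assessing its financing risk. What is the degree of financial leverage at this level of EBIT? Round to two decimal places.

Annual interest charges come to R$556,862.00.
Degree of financial leverage = EBIT / (EBIT − interest) = R$2,334,000 / R$1,777,138.00 = 1.3133.

1.31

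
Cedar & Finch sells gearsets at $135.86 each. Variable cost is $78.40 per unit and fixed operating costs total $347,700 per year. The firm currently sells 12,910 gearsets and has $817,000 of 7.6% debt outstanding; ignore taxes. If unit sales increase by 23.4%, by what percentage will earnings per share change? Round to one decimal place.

+52.3%

Contribution at this volume is 12,910 × $57.46 = $741,808.60.
EBIT = $741,808.60 − $347,700 = $394,108.60.
Interest = $62,092.00, so EBIT − I = $332,016.60.
DCL = total CM / (EBIT − I) = $741,808.60 / $332,016.60 = 2.2343.
EPS therefore changes by 2.2343 × (+23.4%) = +52.3%.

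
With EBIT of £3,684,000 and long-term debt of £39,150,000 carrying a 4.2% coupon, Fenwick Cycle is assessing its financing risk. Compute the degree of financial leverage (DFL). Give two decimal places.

Annual interest charges come to £1,644,300.00.
DFL = EBIT ÷ (EBIT − I) = £3,684,000 ÷ (£3,684,000 − £1,644,300.00) = £3,684,000 ÷ £2,039,700.00 = 1.8061.

1.81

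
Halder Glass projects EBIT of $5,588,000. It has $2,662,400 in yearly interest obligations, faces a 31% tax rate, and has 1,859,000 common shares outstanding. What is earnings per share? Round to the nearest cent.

$1.09

Pre-tax income = $5,588,000 − $2,662,400.00 = $2,925,600.00.
After tax at 31%: net income = $2,925,600.00 × 0.69 = $2,018,664.00.
Per share: $2,018,664.00 / 1,859,000 shares = $1.09.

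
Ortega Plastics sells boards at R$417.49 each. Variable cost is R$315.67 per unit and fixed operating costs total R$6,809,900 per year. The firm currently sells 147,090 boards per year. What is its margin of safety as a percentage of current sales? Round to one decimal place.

Unit CM = price − variable cost = R$417.49 − R$315.67 = R$101.82. Break-even units = R$6,809,900 ÷ R$101.82 = 66,881.75; break-even revenue = 66,881.75 × R$417.49 = R$27,922,462.69.
Actual sales revenue = 147,090 × R$417.49 = R$61,408,604.10.
Margin of safety = (R$61,408,604.10 − R$27,922,462.69) ÷ R$61,408,604.10 = 54.5%.

54.5%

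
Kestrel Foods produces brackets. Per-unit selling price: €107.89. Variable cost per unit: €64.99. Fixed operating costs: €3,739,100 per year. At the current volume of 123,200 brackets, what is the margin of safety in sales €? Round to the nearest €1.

Unit CM = price − variable cost = €107.89 − €64.99 = €42.90. Break-even units = €3,739,100 ÷ €42.90 = 87,158.51; break-even revenue = 87,158.51 × €107.89 = €9,403,531.45.
Actual sales revenue = 123,200 × €107.89 = €13,292,048.00.
Margin of safety = €13,292,048.00 − €9,403,531.45 = €3,888,517.

€3,888,517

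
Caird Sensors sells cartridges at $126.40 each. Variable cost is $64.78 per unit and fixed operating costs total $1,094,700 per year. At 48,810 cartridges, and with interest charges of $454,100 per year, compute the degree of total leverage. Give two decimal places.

Total contribution margin = 48,810 × $61.62 = $3,007,672.20.
EBIT = $3,007,672.20 − $1,094,700 = $1,912,972.20. Interest = $454,100.00.
DOL = $3,007,672.20 ÷ $1,912,972.20 = 1.5723; DFL = $1,912,972.20 ÷ $1,458,872.20 = 1.3113.
DCL = DOL × DFL = 1.5723 × 1.3113 = 2.0618.

2.06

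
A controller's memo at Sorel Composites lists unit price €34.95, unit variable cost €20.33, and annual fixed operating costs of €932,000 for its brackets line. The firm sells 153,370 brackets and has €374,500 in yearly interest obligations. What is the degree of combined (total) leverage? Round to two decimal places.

Total contribution margin = 153,370 × €14.62 = €2,242,269.40.
EBIT = €2,242,269.40 − €932,000 = €1,310,269.40. Interest = €374,500.00.
DOL = €2,242,269.40 ÷ €1,310,269.40 = 1.7113; DFL = €1,310,269.40 ÷ €935,769.40 = 1.4002.
Combined leverage = 1.7113 × 1.4002 = 2.3962.

2.40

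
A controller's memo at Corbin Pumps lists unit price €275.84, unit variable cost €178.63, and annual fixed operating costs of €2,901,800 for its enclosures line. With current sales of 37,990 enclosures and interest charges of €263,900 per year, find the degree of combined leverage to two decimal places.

Contribution at this volume is 37,990 × €97.21 = €3,693,007.90.
Subtracting fixed costs: EBIT = €3,693,007.90 − €2,901,800 = €791,207.90. Interest = €263,900.00.
DOL = €3,693,007.90 ÷ €791,207.90 = 4.6676; DFL = €791,207.90 ÷ €527,307.90 = 1.5005.
DCL = DOL × DFL = 4.6676 × 1.5005 = 7.0037.

7.00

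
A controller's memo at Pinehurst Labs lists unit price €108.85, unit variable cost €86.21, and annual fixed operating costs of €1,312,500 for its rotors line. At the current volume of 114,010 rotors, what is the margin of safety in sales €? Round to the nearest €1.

€6,099,669

Each unit contributes €108.85 − €86.21 = €22.64. Break-even units = €1,312,500 ÷ €22.64 = 57,972.61; break-even revenue = 57,972.61 × €108.85 = €6,310,319.13.
Current sales = 114,010 × €108.85 = €12,409,988.50.
Margin of safety = €12,409,988.50 − €6,310,319.13 = €6,099,669.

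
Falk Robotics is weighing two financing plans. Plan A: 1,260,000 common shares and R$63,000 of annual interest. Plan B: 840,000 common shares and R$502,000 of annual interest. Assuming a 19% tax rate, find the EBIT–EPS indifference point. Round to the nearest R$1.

R$1,380,000

Set EPS_A = EPS_B: (EBIT − R$63,000)(1 − 0.19) ÷ 1,260,000 = (EBIT − R$502,000)(1 − 0.19) ÷ 840,000.
Cancelling (1 − t) and cross-multiplying: 840,000·(EBIT − 63,000) = 1,260,000·(EBIT − 502,000).
EBIT × (1,260,000 − 840,000) = 502,000 × 1,260,000 − 63,000 × 840,000 = 579,600,000,000, so EBIT = 579,600,000,000 ÷ 420,000 = 1,380,000.00.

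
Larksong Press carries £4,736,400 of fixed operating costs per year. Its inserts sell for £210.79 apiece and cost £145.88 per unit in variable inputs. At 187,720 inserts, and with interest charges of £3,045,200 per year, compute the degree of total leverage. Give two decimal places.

At 187,720 units, contribution = 187,720 × £64.91 = £12,184,905.20.
EBIT = £12,184,905.20 − £4,736,400 = £7,448,505.20. Interest = £3,045,200.00, so EBIT − I = £4,403,305.20.
DCL = contribution ÷ (EBIT − I) = £12,184,905.20 ÷ £4,403,305.20 = 2.7672.

2.77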